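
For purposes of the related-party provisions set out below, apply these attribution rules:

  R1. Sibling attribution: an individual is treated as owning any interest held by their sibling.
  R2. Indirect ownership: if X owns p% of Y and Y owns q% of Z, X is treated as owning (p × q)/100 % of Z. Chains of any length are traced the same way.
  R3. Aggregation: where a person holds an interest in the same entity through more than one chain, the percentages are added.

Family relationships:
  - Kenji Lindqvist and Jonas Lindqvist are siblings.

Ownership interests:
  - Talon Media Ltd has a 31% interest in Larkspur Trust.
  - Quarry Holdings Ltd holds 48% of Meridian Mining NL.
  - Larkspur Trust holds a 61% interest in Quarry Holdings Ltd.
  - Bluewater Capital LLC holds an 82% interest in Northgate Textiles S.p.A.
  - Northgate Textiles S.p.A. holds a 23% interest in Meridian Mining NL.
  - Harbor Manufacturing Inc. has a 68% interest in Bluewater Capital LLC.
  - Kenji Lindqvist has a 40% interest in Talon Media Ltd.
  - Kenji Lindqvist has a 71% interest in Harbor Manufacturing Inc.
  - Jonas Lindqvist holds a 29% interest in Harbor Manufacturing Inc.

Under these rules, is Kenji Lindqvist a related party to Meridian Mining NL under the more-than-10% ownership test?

Yes

By sibling attribution (R1), Kenji Lindqvist is treated as also owning Jonas Lindqvist's interest in Harbor Manufacturing Inc, giving 71% + 29% = 100%.
Chain via Talon Media Ltd → Larkspur Trust → Quarry Holdings Ltd (R2): 40% × 31% × 61% × 48% = 3.63072% of Meridian Mining NL.
Chain via Harbor Manufacturing Inc. → Bluewater Capital LLC → Northgate Textiles S.p.A. (R2): 100% × 68% × 82% × 23% = 12.8248% of Meridian Mining NL.
Aggregating (R3): 3.63072% + 12.8248% = 16.45552%.
16.45552% exceeds the 10% threshold, so Kenji is a related party to Meridian Mining NL.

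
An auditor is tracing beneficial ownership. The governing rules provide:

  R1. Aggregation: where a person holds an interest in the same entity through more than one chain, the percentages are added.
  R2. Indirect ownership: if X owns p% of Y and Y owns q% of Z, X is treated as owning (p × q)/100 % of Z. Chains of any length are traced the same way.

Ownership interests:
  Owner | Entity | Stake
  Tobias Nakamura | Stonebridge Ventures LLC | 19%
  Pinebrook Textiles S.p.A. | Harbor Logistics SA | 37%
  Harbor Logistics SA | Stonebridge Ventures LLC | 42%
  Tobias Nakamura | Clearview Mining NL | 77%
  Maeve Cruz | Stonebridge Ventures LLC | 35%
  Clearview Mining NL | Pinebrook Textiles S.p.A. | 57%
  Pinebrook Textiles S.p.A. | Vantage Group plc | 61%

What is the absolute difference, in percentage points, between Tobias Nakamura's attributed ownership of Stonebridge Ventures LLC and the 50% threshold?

24.179494

Chain via Clearview Mining NL → Pinebrook Textiles S.p.A. → Harbor Logistics SA (R2): 77% × 57% × 37% × 42% = 6.820506% of Stonebridge Ventures LLC.
Direct interest in Stonebridge Ventures LLC: 19%.
Aggregating (R1): 6.820506% + 19% = 25.820506%.
25.820506% falls short of the 50% threshold by 24.179494 percentage points.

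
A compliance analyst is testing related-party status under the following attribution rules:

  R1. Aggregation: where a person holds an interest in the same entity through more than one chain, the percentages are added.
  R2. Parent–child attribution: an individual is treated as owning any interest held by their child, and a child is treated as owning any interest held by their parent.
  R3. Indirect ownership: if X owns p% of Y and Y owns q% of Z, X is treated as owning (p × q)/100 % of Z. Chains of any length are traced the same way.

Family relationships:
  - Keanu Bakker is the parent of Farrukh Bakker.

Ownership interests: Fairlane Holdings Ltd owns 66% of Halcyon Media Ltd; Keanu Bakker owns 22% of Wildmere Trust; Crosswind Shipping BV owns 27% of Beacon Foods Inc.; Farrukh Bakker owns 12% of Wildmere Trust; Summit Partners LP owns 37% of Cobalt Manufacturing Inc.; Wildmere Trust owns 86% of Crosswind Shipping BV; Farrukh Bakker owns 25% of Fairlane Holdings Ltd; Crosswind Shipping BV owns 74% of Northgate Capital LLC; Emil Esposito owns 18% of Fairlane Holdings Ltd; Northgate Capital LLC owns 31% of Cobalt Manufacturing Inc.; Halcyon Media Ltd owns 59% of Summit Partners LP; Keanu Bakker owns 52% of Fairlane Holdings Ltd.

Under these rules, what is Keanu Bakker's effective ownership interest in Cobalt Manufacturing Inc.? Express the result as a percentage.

17.801662%

By parent–child attribution (R2), Keanu Bakker is treated as also owning Farrukh Bakker's interest in Fairlane Holdings Ltd, giving 52% + 25% = 77%.
By parent–child attribution (R2), Keanu Bakker is treated as also owning Farrukh Bakker's interest in Wildmere Trust, giving 22% + 12% = 34%.
Chain via Fairlane Holdings Ltd → Halcyon Media Ltd → Summit Partners LP (R3): 77% × 66% × 59% × 37% = 11.094006% of Cobalt Manufacturing Inc.
Chain via Wildmere Trust → Crosswind Shipping BV → Northgate Capital LLC (R3): 34% × 86% × 74% × 31% = 6.707656% of Cobalt Manufacturing Inc.
Aggregating (R1): 11.094006% + 6.707656% = 17.801662%.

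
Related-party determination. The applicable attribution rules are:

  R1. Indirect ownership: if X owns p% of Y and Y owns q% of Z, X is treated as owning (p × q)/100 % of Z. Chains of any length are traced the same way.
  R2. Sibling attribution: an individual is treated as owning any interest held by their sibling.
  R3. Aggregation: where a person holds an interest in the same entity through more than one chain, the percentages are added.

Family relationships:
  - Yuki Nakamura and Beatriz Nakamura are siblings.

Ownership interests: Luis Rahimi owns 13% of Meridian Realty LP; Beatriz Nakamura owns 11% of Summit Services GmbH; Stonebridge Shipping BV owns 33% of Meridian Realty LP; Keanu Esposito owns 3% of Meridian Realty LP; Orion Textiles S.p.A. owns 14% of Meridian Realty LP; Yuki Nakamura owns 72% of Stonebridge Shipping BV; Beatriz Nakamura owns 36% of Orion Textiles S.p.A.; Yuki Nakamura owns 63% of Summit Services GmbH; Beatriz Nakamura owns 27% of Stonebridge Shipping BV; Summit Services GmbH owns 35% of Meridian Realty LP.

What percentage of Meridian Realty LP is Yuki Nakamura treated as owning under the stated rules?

By sibling attribution (R2), Yuki Nakamura is treated as also owning Beatriz Nakamura's interest in Stonebridge Shipping BV, giving 72% + 27% = 99%.
By sibling attribution (R2), Yuki Nakamura is treated as also owning Beatriz Nakamura's interest in Summit Services GmbH, giving 63% + 11% = 74%.
By sibling attribution (R2), Yuki Nakamura is treated as owning Beatriz Nakamura's 36% interest in Orion Textiles S.p.A.
Chain via Stonebridge Shipping BV (R1): 99% × 33% = 32.67% of Meridian Realty LP.
Chain via Summit Services GmbH (R1): 74% × 35% = 25.9% of Meridian Realty LP.
Chain via Orion Textiles S.p.A. (R1): 36% × 14% = 5.04% of Meridian Realty LP.
Aggregating (R3): 32.67% + 25.9% + 5.04% = 63.61%.

63.61%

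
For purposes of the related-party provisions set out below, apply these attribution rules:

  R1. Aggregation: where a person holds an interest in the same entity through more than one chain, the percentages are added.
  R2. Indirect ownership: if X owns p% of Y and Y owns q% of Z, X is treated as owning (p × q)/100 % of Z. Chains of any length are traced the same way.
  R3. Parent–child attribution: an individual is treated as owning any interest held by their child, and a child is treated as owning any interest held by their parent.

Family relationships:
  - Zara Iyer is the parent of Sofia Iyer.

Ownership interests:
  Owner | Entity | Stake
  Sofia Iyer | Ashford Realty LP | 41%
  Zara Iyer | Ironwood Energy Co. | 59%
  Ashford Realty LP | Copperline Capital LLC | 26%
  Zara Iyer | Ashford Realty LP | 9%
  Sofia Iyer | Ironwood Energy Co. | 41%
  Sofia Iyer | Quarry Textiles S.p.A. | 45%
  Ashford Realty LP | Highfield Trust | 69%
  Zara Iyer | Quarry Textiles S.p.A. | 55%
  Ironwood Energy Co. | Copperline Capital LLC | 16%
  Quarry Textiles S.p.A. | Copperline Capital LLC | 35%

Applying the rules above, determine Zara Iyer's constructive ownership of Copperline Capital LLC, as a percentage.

By parent–child attribution (R3), Zara Iyer is treated as also owning Sofia Iyer's interest in Quarry Textiles S.p.A, giving 55% + 45% = 100%.
By parent–child attribution (R3), Zara Iyer is treated as also owning Sofia Iyer's interest in Ashford Realty LP, giving 9% + 41% = 50%.
By parent–child attribution (R3), Zara Iyer is treated as also owning Sofia Iyer's interest in Ironwood Energy Co, giving 59% + 41% = 100%.
Chain via Quarry Textiles S.p.A. (R2): 100% × 35% = 35% of Copperline Capital LLC.
Chain via Ashford Realty LP (R2): 50% × 26% = 13% of Copperline Capital LLC.
Chain via Ironwood Energy Co. (R2): 100% × 16% = 16% of Copperline Capital LLC.
Aggregating (R1): 35% + 13% + 16% = 64%.

64%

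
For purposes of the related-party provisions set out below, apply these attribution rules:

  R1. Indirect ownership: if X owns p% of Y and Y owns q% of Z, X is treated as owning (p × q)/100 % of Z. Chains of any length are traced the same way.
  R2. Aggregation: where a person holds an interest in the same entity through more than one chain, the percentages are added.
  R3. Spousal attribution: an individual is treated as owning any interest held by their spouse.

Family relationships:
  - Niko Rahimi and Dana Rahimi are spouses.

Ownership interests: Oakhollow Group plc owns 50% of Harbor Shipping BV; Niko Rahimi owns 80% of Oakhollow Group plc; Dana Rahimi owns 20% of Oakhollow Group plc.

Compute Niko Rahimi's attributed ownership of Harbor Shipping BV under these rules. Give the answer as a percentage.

By spousal attribution (R3), Niko Rahimi is treated as also owning Dana Rahimi's interest in Oakhollow Group plc, giving 80% + 20% = 100%.
Chain via Oakhollow Group plc (R1): 100% × 50% = 50% of Harbor Shipping BV.

50%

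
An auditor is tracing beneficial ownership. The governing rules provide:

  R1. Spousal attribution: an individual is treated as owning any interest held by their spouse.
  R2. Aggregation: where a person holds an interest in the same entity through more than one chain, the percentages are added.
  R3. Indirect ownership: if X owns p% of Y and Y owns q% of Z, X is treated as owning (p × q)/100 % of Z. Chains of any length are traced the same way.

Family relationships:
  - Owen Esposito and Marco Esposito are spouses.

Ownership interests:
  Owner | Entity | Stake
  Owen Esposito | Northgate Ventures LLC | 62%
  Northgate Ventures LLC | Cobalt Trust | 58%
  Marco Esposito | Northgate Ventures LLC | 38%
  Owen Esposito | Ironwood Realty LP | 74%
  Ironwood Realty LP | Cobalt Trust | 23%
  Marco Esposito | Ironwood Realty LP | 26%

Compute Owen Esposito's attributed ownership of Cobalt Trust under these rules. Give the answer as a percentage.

By spousal attribution (R1), Owen Esposito is treated as also owning Marco Esposito's interest in Ironwood Realty LP, giving 74% + 26% = 100%.
By spousal attribution (R1), Owen Esposito is treated as also owning Marco Esposito's interest in Northgate Ventures LLC, giving 62% + 38% = 100%.
Chain via Ironwood Realty LP (R3): 100% × 23% = 23% of Cobalt Trust.
Chain via Northgate Ventures LLC (R3): 100% × 58% = 58% of Cobalt Trust.
Aggregating (R2): 23% + 58% = 81%.

81%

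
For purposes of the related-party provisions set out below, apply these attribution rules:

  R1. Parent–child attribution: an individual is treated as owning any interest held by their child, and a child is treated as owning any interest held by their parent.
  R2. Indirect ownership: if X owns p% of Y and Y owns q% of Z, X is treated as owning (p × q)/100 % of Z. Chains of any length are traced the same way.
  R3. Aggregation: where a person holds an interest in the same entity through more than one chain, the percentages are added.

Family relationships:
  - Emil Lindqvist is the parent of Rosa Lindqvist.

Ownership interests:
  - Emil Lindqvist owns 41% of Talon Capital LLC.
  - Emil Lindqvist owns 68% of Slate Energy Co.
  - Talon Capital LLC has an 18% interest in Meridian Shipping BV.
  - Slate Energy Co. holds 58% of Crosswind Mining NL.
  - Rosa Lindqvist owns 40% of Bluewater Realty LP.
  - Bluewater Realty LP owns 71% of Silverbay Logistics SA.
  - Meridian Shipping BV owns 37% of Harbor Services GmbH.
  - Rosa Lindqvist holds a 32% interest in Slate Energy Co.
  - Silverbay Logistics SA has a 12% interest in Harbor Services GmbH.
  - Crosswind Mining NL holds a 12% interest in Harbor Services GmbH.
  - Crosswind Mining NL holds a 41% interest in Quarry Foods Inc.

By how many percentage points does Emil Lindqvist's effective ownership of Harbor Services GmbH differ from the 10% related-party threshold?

By parent–child attribution (R1), Emil Lindqvist is treated as also owning Rosa Lindqvist's interest in Slate Energy Co, giving 68% + 32% = 100%.
By parent–child attribution (R1), Emil Lindqvist is treated as owning Rosa Lindqvist's 40% interest in Bluewater Realty LP.
Chain via Talon Capital LLC → Meridian Shipping BV (R2): 41% × 18% × 37% = 2.7306% of Harbor Services GmbH.
Chain via Slate Energy Co. → Crosswind Mining NL (R2): 100% × 58% × 12% = 6.96% of Harbor Services GmbH.
Chain via Bluewater Realty LP → Silverbay Logistics SA (R2): 40% × 71% × 12% = 3.408% of Harbor Services GmbH.
Aggregating (R3): 2.7306% + 6.96% + 3.408% = 13.0986%.
13.0986% exceeds the 10% threshold by 3.0986 percentage points.

3.0986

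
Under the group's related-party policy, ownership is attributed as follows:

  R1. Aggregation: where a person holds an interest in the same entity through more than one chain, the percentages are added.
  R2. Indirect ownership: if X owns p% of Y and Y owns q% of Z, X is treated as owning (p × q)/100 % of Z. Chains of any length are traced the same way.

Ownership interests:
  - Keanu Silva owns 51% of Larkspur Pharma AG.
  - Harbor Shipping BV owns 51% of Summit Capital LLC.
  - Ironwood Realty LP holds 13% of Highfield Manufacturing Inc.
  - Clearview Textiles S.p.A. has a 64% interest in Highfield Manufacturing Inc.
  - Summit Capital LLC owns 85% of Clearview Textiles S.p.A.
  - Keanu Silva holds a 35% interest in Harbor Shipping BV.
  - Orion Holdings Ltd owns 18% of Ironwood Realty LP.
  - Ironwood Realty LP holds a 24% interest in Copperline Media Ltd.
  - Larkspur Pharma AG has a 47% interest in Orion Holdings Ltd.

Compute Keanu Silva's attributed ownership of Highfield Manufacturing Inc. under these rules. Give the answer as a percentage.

10.271298%

Chain via Larkspur Pharma AG → Orion Holdings Ltd → Ironwood Realty LP (R2): 51% × 47% × 18% × 13% = 0.560898% of Highfield Manufacturing Inc.
Chain via Harbor Shipping BV → Summit Capital LLC → Clearview Textiles S.p.A. (R2): 35% × 51% × 85% × 64% = 9.7104% of Highfield Manufacturing Inc.
Aggregating (R1): 0.560898% + 9.7104% = 10.271298%.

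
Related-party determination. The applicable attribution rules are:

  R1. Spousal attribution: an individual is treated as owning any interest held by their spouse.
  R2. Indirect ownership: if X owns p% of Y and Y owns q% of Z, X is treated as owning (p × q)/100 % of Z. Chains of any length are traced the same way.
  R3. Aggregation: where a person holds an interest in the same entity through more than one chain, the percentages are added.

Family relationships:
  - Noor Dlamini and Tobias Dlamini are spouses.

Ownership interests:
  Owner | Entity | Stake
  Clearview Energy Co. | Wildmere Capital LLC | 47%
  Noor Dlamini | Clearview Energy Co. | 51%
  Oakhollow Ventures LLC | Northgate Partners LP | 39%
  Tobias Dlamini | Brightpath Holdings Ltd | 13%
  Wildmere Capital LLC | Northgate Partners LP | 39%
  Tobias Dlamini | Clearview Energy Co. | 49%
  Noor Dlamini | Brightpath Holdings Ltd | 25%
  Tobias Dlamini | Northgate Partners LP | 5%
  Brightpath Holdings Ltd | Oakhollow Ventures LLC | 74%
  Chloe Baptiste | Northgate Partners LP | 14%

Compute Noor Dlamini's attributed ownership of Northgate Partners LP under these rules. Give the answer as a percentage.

By spousal attribution (R1), Noor Dlamini is treated as also owning Tobias Dlamini's interest in Brightpath Holdings Ltd, giving 25% + 13% = 38%.
By spousal attribution (R1), Noor Dlamini is treated as also owning Tobias Dlamini's interest in Clearview Energy Co, giving 51% + 49% = 100%.
By spousal attribution (R1), Noor Dlamini is treated as owning Tobias Dlamini's 5% interest in Northgate Partners LP.
Chain via Brightpath Holdings Ltd → Oakhollow Ventures LLC (R2): 38% × 74% × 39% = 10.9668% of Northgate Partners LP.
Chain via Clearview Energy Co. → Wildmere Capital LLC (R2): 100% × 47% × 39% = 18.33% of Northgate Partners LP.
Direct interest in Northgate Partners LP: 5%.
Aggregating (R3): 10.9668% + 18.33% + 5% = 34.2968%.

34.2968%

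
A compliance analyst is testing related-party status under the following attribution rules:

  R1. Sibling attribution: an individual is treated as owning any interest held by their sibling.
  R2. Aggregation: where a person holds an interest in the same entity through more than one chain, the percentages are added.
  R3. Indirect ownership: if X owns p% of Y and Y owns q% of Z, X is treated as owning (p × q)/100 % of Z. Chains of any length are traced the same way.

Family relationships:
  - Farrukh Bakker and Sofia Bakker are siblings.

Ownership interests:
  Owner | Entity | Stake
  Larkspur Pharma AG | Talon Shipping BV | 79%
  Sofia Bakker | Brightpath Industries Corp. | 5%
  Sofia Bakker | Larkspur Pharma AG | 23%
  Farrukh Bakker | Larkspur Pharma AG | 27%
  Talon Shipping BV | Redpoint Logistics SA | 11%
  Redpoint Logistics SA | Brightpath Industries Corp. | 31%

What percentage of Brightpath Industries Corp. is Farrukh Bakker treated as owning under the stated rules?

6.34695%

By sibling attribution (R1), Farrukh Bakker is treated as also owning Sofia Bakker's interest in Larkspur Pharma AG, giving 27% + 23% = 50%.
By sibling attribution (R1), Farrukh Bakker is treated as owning Sofia Bakker's 5% interest in Brightpath Industries Corp.
Chain via Larkspur Pharma AG → Talon Shipping BV → Redpoint Logistics SA (R3): 50% × 79% × 11% × 31% = 1.34695% of Brightpath Industries Corp.
Direct interest in Brightpath Industries Corp: 5%.
Aggregating (R2): 1.34695% + 5% = 6.34695%.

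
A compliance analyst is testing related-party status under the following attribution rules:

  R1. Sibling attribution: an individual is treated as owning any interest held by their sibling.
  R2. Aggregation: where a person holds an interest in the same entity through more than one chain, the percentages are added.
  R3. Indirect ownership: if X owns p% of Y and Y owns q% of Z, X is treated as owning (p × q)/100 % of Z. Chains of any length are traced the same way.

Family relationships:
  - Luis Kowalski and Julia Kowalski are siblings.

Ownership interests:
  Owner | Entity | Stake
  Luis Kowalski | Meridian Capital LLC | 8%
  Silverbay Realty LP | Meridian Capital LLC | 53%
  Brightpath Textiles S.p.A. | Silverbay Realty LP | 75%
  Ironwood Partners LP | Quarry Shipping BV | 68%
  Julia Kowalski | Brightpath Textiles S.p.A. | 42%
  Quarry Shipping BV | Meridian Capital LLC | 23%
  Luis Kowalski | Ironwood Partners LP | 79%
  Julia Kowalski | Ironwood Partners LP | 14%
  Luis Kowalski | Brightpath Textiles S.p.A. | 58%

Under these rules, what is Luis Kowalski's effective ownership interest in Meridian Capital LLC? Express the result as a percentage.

62.2952%

By sibling attribution (R1), Luis Kowalski is treated as also owning Julia Kowalski's interest in Ironwood Partners LP, giving 79% + 14% = 93%.
By sibling attribution (R1), Luis Kowalski is treated as also owning Julia Kowalski's interest in Brightpath Textiles S.p.A, giving 58% + 42% = 100%.
Chain via Ironwood Partners LP → Quarry Shipping BV (R3): 93% × 68% × 23% = 14.5452% of Meridian Capital LLC.
Chain via Brightpath Textiles S.p.A. → Silverbay Realty LP (R3): 100% × 75% × 53% = 39.75% of Meridian Capital LLC.
Direct interest in Meridian Capital LLC: 8%.
Aggregating (R2): 14.5452% + 39.75% + 8% = 62.2952%.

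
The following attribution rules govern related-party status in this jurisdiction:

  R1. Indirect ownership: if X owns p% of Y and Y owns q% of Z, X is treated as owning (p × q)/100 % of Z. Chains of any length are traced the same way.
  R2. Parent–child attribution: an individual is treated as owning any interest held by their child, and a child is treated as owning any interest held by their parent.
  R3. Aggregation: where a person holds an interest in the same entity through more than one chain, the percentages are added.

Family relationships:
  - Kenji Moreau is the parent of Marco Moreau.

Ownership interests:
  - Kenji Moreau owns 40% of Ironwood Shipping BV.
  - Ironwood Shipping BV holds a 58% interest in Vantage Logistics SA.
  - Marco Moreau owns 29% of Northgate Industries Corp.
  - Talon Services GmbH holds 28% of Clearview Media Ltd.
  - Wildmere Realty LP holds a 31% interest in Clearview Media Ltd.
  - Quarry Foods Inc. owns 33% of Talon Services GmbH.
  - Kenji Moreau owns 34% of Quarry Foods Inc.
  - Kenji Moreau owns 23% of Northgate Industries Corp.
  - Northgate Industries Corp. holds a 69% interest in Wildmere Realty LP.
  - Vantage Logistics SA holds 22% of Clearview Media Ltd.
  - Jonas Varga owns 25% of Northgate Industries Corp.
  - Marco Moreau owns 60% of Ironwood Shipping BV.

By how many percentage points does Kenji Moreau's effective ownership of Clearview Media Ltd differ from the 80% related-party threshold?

By parent–child attribution (R2), Kenji Moreau is treated as also owning Marco Moreau's interest in Ironwood Shipping BV, giving 40% + 60% = 100%.
By parent–child attribution (R2), Kenji Moreau is treated as also owning Marco Moreau's interest in Northgate Industries Corp, giving 23% + 29% = 52%.
Chain via Ironwood Shipping BV → Vantage Logistics SA (R1): 100% × 58% × 22% = 12.76% of Clearview Media Ltd.
Chain via Quarry Foods Inc. → Talon Services GmbH (R1): 34% × 33% × 28% = 3.1416% of Clearview Media Ltd.
Chain via Northgate Industries Corp. → Wildmere Realty LP (R1): 52% × 69% × 31% = 11.1228% of Clearview Media Ltd.
Aggregating (R3): 12.76% + 3.1416% + 11.1228% = 27.0244%.
27.0244% falls short of the 80% threshold by 52.9756 percentage points.

52.9756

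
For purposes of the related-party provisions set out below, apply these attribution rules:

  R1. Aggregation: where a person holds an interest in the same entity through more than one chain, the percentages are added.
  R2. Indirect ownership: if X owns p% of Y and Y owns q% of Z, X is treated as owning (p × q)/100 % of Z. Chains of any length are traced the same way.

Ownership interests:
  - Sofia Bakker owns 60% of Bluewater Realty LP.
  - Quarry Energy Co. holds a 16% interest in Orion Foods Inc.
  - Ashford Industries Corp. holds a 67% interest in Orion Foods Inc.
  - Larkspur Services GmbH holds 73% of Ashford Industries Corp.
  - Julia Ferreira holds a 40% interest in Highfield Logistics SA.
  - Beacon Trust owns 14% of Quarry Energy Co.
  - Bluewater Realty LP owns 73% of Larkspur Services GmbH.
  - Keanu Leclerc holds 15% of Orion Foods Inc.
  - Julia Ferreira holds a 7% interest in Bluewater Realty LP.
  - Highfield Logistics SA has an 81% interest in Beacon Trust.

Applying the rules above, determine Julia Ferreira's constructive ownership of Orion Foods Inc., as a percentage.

Chain via Bluewater Realty LP → Larkspur Services GmbH → Ashford Industries Corp. (R2): 7% × 73% × 73% × 67% = 2.499301% of Orion Foods Inc.
Chain via Highfield Logistics SA → Beacon Trust → Quarry Energy Co. (R2): 40% × 81% × 14% × 16% = 0.72576% of Orion Foods Inc.
Aggregating (R1): 2.499301% + 0.72576% = 3.225061%.

3.225061%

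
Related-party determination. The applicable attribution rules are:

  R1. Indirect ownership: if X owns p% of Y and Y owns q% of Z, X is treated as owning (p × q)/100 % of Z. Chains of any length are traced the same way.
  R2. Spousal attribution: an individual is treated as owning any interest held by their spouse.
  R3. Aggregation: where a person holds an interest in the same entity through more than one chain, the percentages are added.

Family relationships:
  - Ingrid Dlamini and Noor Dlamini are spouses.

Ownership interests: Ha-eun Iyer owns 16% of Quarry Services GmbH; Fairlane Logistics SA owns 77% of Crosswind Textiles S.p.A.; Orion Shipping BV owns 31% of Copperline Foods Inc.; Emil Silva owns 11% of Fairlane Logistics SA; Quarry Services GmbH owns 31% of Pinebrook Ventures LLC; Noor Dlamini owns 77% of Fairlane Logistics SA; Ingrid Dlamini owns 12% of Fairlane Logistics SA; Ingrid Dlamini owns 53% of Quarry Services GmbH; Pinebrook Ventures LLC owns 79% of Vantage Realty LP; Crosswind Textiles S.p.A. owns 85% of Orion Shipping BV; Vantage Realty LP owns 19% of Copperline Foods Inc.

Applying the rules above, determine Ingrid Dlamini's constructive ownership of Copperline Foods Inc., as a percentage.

20.523798%

By spousal attribution (R2), Ingrid Dlamini is treated as also owning Noor Dlamini's interest in Fairlane Logistics SA, giving 12% + 77% = 89%.
Chain via Quarry Services GmbH → Pinebrook Ventures LLC → Vantage Realty LP (R1): 53% × 31% × 79% × 19% = 2.466143% of Copperline Foods Inc.
Chain via Fairlane Logistics SA → Crosswind Textiles S.p.A. → Orion Shipping BV (R1): 89% × 77% × 85% × 31% = 18.057655% of Copperline Foods Inc.
Aggregating (R3): 2.466143% + 18.057655% = 20.523798%.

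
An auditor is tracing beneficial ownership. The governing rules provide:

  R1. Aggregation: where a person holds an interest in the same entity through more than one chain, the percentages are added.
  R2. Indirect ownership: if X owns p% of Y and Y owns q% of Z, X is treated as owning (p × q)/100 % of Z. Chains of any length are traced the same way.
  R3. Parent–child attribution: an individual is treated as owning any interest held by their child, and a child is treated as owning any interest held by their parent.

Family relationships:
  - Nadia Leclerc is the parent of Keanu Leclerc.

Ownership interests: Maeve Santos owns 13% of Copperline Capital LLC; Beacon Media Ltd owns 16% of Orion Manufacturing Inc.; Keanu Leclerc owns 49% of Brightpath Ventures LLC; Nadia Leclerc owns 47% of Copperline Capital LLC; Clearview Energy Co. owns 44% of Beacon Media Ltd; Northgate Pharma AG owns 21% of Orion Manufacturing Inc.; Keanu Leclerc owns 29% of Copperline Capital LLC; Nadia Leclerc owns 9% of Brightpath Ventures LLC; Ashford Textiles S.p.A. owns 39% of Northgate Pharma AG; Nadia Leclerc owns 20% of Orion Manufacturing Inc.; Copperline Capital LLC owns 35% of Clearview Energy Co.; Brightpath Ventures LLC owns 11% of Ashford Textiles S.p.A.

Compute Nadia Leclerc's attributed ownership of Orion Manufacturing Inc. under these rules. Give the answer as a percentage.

22.395162%

By parent–child attribution (R3), Nadia Leclerc is treated as also owning Keanu Leclerc's interest in Brightpath Ventures LLC, giving 9% + 49% = 58%.
By parent–child attribution (R3), Nadia Leclerc is treated as also owning Keanu Leclerc's interest in Copperline Capital LLC, giving 47% + 29% = 76%.
Chain via Brightpath Ventures LLC → Ashford Textiles S.p.A. → Northgate Pharma AG (R2): 58% × 11% × 39% × 21% = 0.522522% of Orion Manufacturing Inc.
Chain via Copperline Capital LLC → Clearview Energy Co. → Beacon Media Ltd (R2): 76% × 35% × 44% × 16% = 1.87264% of Orion Manufacturing Inc.
Direct interest in Orion Manufacturing Inc: 20%.
Aggregating (R1): 0.522522% + 1.87264% + 20% = 22.395162%.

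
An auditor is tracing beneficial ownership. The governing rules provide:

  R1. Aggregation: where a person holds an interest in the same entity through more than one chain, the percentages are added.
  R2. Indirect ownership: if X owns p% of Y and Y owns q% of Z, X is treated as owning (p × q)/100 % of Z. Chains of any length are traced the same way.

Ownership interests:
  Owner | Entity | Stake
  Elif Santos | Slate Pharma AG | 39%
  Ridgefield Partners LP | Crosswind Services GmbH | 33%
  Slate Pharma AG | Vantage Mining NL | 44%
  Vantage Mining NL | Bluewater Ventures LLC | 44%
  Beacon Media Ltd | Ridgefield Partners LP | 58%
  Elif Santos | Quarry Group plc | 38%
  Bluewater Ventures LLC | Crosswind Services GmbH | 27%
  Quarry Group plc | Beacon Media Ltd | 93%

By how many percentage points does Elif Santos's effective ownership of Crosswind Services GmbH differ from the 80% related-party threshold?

71.197316

Chain via Quarry Group plc → Beacon Media Ltd → Ridgefield Partners LP (R2): 38% × 93% × 58% × 33% = 6.764076% of Crosswind Services GmbH.
Chain via Slate Pharma AG → Vantage Mining NL → Bluewater Ventures LLC (R2): 39% × 44% × 44% × 27% = 2.038608% of Crosswind Services GmbH.
Aggregating (R1): 6.764076% + 2.038608% = 8.802684%.
8.802684% falls short of the 80% threshold by 71.197316 percentage points.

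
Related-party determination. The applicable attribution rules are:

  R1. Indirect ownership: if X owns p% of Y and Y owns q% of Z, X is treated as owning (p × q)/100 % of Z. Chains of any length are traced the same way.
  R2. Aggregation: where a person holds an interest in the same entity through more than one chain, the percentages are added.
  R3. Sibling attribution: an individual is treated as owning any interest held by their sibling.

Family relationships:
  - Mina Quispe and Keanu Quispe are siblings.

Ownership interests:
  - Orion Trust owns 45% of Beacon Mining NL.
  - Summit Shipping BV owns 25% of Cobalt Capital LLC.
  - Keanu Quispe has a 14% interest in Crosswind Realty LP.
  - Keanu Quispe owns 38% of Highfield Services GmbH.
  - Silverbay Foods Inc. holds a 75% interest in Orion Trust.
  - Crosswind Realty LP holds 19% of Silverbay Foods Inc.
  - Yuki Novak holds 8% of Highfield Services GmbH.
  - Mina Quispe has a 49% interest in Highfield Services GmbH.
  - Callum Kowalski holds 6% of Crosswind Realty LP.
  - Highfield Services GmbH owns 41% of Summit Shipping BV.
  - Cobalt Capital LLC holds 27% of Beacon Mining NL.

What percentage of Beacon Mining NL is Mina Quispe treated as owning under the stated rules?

By sibling attribution (R3), Mina Quispe is treated as also owning Keanu Quispe's interest in Highfield Services GmbH, giving 49% + 38% = 87%.
By sibling attribution (R3), Mina Quispe is treated as owning Keanu Quispe's 14% interest in Crosswind Realty LP.
Chain via Highfield Services GmbH → Summit Shipping BV → Cobalt Capital LLC (R1): 87% × 41% × 25% × 27% = 2.407725% of Beacon Mining NL.
Chain via Crosswind Realty LP → Silverbay Foods Inc. → Orion Trust (R1): 14% × 19% × 75% × 45% = 0.89775% of Beacon Mining NL.
Aggregating (R2): 2.407725% + 0.89775% = 3.305475%.

3.305475%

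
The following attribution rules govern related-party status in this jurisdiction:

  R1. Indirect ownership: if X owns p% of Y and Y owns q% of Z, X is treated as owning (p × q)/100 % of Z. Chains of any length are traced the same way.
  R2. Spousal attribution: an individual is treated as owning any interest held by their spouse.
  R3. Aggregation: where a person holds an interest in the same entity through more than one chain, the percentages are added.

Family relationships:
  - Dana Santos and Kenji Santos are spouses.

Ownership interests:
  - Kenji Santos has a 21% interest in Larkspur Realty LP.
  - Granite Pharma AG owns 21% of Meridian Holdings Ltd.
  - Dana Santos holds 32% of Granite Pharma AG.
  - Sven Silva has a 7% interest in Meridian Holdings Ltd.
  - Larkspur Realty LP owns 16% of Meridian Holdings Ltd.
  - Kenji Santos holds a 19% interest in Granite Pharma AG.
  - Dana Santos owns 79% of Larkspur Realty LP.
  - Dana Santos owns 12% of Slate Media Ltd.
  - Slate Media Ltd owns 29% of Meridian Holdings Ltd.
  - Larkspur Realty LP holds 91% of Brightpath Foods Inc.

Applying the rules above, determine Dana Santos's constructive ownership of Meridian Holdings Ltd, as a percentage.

30.19%

By spousal attribution (R2), Dana Santos is treated as also owning Kenji Santos's interest in Larkspur Realty LP, giving 79% + 21% = 100%.
By spousal attribution (R2), Dana Santos is treated as also owning Kenji Santos's interest in Granite Pharma AG, giving 32% + 19% = 51%.
Chain via Slate Media Ltd (R1): 12% × 29% = 3.48% of Meridian Holdings Ltd.
Chain via Larkspur Realty LP (R1): 100% × 16% = 16% of Meridian Holdings Ltd.
Chain via Granite Pharma AG (R1): 51% × 21% = 10.71% of Meridian Holdings Ltd.
Aggregating (R3): 3.48% + 16% + 10.71% = 30.19%.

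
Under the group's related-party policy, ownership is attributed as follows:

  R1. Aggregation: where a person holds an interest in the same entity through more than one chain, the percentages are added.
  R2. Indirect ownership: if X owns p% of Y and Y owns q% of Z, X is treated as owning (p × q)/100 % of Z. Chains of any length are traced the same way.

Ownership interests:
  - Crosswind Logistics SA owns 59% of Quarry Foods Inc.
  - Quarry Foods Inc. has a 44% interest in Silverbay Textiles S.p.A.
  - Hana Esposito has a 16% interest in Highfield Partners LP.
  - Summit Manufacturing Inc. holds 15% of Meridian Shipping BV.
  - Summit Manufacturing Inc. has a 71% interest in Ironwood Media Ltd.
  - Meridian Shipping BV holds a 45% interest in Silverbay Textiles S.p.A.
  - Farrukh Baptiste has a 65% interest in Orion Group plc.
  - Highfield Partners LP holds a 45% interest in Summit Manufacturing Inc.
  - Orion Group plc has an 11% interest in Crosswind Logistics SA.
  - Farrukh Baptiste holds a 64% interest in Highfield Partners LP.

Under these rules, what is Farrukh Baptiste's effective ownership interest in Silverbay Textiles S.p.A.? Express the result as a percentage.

3.80014%

Chain via Orion Group plc → Crosswind Logistics SA → Quarry Foods Inc. (R2): 65% × 11% × 59% × 44% = 1.85614% of Silverbay Textiles S.p.A.
Chain via Highfield Partners LP → Summit Manufacturing Inc. → Meridian Shipping BV (R2): 64% × 45% × 15% × 45% = 1.944% of Silverbay Textiles S.p.A.
Aggregating (R1): 1.85614% + 1.944% = 3.80014%.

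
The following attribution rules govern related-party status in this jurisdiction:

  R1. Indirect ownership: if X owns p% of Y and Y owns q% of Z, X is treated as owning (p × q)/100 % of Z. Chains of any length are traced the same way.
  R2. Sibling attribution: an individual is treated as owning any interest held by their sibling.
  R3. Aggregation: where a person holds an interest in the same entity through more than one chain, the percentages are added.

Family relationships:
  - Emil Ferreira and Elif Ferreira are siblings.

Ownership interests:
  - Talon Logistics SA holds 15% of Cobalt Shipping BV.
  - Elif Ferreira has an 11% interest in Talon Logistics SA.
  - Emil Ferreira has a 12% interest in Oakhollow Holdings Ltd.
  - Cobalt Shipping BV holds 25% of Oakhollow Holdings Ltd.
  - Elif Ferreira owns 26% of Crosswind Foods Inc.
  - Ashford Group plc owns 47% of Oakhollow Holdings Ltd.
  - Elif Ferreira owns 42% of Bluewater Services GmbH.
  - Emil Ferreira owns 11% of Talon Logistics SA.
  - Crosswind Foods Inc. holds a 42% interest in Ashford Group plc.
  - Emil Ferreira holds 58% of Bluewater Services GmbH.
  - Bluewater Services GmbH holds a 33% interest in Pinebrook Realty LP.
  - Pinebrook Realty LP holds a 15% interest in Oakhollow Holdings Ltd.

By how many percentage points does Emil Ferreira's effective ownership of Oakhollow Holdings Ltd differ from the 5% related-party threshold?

By sibling attribution (R2), Emil Ferreira is treated as also owning Elif Ferreira's interest in Talon Logistics SA, giving 11% + 11% = 22%.
By sibling attribution (R2), Emil Ferreira is treated as also owning Elif Ferreira's interest in Bluewater Services GmbH, giving 58% + 42% = 100%.
By sibling attribution (R2), Emil Ferreira is treated as owning Elif Ferreira's 26% interest in Crosswind Foods Inc.
Chain via Talon Logistics SA → Cobalt Shipping BV (R1): 22% × 15% × 25% = 0.825% of Oakhollow Holdings Ltd.
Chain via Bluewater Services GmbH → Pinebrook Realty LP (R1): 100% × 33% × 15% = 4.95% of Oakhollow Holdings Ltd.
Direct interest in Oakhollow Holdings Ltd: 12%.
Chain via Crosswind Foods Inc. → Ashford Group plc (R1): 26% × 42% × 47% = 5.1324% of Oakhollow Holdings Ltd.
Aggregating (R3): 0.825% + 4.95% + 12% + 5.1324% = 22.9074%.
22.9074% exceeds the 5% threshold by 17.9074 percentage points.

17.9074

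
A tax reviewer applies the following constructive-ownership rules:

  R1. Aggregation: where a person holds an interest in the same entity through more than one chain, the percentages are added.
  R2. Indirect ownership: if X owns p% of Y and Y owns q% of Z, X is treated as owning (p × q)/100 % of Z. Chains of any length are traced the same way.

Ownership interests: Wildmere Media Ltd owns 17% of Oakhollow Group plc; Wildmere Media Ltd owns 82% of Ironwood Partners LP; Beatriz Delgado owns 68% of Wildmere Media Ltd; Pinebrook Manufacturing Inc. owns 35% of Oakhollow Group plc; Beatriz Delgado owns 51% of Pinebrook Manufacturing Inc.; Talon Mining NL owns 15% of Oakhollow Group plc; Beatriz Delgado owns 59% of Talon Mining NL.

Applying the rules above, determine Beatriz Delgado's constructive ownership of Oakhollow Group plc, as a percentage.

Chain via Wildmere Media Ltd (R2): 68% × 17% = 11.56% of Oakhollow Group plc.
Chain via Talon Mining NL (R2): 59% × 15% = 8.85% of Oakhollow Group plc.
Chain via Pinebrook Manufacturing Inc. (R2): 51% × 35% = 17.85% of Oakhollow Group plc.
Aggregating (R1): 11.56% + 8.85% + 17.85% = 38.26%.

38.26%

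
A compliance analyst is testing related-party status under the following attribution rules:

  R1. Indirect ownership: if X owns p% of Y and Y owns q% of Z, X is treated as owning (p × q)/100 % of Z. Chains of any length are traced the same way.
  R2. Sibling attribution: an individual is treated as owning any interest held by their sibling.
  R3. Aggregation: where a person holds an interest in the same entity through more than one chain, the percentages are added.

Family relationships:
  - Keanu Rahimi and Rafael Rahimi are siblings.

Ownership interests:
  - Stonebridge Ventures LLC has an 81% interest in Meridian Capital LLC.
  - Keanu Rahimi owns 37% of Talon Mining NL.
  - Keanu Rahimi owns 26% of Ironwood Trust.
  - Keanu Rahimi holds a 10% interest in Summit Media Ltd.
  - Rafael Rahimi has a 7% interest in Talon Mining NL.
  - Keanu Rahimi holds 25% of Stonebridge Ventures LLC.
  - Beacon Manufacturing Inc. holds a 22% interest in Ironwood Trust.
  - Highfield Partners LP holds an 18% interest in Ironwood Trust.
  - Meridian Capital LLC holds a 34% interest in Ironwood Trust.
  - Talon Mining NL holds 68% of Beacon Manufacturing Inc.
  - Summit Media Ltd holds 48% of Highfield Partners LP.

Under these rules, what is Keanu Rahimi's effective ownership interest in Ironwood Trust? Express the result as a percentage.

40.3314%

By sibling attribution (R2), Keanu Rahimi is treated as also owning Rafael Rahimi's interest in Talon Mining NL, giving 37% + 7% = 44%.
Chain via Talon Mining NL → Beacon Manufacturing Inc. (R1): 44% × 68% × 22% = 6.5824% of Ironwood Trust.
Chain via Stonebridge Ventures LLC → Meridian Capital LLC (R1): 25% × 81% × 34% = 6.885% of Ironwood Trust.
Chain via Summit Media Ltd → Highfield Partners LP (R1): 10% × 48% × 18% = 0.864% of Ironwood Trust.
Direct interest in Ironwood Trust: 26%.
Aggregating (R3): 6.5824% + 6.885% + 0.864% + 26% = 40.3314%.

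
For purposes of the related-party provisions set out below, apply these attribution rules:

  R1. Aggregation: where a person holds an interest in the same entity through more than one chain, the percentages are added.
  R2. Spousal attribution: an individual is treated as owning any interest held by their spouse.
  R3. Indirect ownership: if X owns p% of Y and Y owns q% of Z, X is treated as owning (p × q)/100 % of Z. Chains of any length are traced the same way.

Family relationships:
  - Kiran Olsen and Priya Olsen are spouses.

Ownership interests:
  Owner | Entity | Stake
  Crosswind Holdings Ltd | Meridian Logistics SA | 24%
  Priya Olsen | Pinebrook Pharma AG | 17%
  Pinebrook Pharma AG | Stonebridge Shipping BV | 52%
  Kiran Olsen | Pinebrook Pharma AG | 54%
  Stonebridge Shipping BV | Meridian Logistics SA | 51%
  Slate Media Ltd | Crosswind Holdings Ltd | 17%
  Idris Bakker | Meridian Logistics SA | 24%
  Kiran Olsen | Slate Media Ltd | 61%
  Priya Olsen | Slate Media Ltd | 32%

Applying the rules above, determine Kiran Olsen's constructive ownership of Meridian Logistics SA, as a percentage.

By spousal attribution (R2), Kiran Olsen is treated as also owning Priya Olsen's interest in Slate Media Ltd, giving 61% + 32% = 93%.
By spousal attribution (R2), Kiran Olsen is treated as also owning Priya Olsen's interest in Pinebrook Pharma AG, giving 54% + 17% = 71%.
Chain via Slate Media Ltd → Crosswind Holdings Ltd (R3): 93% × 17% × 24% = 3.7944% of Meridian Logistics SA.
Chain via Pinebrook Pharma AG → Stonebridge Shipping BV (R3): 71% × 52% × 51% = 18.8292% of Meridian Logistics SA.
Aggregating (R1): 3.7944% + 18.8292% = 22.6236%.

22.6236%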